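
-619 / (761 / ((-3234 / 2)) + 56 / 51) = -5671897 / 5749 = -986.59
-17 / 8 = -2.12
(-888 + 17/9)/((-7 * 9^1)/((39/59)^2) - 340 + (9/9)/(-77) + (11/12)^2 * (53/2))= 664183520/346238371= 1.92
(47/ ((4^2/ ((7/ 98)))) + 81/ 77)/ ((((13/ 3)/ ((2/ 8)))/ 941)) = 8776707/ 128128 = 68.50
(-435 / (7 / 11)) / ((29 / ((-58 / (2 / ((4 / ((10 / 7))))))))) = 1914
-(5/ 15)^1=-1/ 3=-0.33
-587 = -587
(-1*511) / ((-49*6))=73 / 42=1.74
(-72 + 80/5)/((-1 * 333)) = 56/333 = 0.17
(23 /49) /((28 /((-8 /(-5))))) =0.03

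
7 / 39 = 0.18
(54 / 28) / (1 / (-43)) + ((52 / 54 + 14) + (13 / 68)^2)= -59365651 / 873936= -67.93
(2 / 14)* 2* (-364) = -104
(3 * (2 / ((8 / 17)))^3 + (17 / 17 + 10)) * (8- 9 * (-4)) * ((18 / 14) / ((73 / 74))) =56567709 / 4088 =13837.50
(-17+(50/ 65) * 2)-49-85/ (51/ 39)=-1683/ 13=-129.46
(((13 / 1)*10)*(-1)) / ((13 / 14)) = -140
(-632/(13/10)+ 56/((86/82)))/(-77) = 21992/3913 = 5.62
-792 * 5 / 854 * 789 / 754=-4.85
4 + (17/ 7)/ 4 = 129/ 28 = 4.61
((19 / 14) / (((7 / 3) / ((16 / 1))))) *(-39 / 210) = -2964 / 1715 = -1.73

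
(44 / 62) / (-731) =-22 / 22661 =-0.00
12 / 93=4 / 31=0.13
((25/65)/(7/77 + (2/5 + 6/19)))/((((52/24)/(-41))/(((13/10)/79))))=-42845/288587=-0.15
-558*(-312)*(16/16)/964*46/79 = 2002104/19039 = 105.16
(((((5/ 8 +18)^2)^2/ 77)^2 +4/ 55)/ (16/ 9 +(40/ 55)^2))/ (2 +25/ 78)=426350995170979917051/ 934445968261120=456260.73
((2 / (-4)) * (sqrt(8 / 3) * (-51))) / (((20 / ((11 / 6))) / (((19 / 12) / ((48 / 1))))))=3553 * sqrt(6) / 69120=0.13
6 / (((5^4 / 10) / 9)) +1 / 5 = 133 / 125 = 1.06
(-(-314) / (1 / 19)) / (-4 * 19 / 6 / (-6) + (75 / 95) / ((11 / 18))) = 11222046 / 6401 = 1753.17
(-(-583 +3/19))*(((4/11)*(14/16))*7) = 271313/209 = 1298.15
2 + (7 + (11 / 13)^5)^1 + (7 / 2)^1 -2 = 8119255 / 742586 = 10.93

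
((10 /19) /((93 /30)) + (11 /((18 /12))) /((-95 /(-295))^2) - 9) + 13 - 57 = 600373 /33573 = 17.88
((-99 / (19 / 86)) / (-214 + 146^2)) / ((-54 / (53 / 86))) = 583 / 2405628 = 0.00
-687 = -687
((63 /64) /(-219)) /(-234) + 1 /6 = 60743 /364416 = 0.17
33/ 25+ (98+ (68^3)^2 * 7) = 17301809461683/ 25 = 692072378467.32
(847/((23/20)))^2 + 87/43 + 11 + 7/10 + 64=123412027709/227470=542542.00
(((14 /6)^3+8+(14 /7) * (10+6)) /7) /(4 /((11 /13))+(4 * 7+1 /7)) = 0.23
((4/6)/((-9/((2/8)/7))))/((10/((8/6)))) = -1/2835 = -0.00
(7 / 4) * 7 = 49 / 4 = 12.25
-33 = -33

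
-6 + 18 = 12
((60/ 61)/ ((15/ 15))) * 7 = 420/ 61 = 6.89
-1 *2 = -2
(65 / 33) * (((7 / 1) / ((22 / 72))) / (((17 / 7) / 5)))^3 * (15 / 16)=13936994662500 / 71931233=193754.42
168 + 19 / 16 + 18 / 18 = 2723 / 16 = 170.19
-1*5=-5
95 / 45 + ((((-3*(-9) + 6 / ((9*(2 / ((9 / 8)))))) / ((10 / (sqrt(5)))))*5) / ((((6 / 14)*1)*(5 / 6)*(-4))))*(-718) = 19 / 9 + 550347*sqrt(5) / 80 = 15384.78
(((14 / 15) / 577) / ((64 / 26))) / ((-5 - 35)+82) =13 / 830880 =0.00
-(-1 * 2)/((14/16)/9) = 144/7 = 20.57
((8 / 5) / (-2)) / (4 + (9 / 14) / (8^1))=-448 / 2285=-0.20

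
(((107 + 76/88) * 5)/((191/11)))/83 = 11865/31706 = 0.37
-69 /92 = -3 /4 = -0.75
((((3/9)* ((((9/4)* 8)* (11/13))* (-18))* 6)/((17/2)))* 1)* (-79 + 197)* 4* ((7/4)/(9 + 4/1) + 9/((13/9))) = -556810848/2873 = -193808.16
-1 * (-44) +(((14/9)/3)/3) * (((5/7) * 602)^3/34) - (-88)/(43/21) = 23936756980/59211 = 404261.99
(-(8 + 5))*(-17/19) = 221/19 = 11.63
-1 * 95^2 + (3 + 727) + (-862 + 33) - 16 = -9140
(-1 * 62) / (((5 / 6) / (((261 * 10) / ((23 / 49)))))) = -9515016 / 23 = -413696.35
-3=-3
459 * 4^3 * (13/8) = 47736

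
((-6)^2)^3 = 46656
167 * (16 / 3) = 2672 / 3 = 890.67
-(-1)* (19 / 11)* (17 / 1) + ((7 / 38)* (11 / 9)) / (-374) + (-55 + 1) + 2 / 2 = -3023357 / 127908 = -23.64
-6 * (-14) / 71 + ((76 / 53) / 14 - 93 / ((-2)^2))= -2314265 / 105364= -21.96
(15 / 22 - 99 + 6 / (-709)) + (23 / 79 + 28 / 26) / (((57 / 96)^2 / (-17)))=-950113930673 / 5782911706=-164.30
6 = 6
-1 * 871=-871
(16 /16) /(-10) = -1 /10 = -0.10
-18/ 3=-6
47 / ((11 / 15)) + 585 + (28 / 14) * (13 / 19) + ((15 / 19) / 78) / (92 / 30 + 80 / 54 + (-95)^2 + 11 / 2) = 4311258088399 / 6628020971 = 650.46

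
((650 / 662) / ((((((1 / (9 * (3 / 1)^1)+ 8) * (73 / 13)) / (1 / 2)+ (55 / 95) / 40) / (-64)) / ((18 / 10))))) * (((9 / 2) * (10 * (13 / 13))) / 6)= -74906208000 / 7971201911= -9.40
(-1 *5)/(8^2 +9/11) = -55/713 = -0.08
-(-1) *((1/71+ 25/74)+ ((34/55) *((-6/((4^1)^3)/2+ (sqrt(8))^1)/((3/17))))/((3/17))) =55.57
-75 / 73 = -1.03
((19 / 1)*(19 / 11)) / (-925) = -361 / 10175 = -0.04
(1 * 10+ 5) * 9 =135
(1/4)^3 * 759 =759/64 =11.86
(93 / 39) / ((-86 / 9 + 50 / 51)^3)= -111028887 / 29359243264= -0.00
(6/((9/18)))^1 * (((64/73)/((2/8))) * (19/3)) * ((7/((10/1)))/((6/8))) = 272384/1095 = 248.75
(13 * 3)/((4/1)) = 39/4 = 9.75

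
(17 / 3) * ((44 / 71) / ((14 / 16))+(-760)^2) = 1626716128 / 497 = 3273070.68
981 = 981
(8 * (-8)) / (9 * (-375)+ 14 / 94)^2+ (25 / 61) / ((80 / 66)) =1037819136493 / 3069479730728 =0.34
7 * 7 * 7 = 343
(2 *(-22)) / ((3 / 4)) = -176 / 3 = -58.67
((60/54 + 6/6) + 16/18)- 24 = -21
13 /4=3.25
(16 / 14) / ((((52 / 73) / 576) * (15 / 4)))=112128 / 455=246.44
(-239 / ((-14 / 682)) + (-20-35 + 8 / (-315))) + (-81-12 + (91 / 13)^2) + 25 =520591 / 45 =11568.69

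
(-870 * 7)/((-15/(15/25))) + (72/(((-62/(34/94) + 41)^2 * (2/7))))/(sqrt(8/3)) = 2023 * sqrt(6)/546121 + 1218/5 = 243.61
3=3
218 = 218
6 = 6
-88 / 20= -22 / 5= -4.40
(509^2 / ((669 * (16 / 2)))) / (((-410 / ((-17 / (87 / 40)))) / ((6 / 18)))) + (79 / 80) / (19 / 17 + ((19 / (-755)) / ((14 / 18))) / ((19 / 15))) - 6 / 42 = 377127627791 / 352793992320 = 1.07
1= 1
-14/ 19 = -0.74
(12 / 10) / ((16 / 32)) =12 / 5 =2.40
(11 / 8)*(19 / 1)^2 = 3971 / 8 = 496.38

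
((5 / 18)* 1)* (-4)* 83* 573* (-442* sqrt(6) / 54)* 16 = 560562080* sqrt(6) / 81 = 16951741.55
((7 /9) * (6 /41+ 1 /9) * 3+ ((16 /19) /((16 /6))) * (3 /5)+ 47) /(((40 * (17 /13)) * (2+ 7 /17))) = 8167016 /21558825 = 0.38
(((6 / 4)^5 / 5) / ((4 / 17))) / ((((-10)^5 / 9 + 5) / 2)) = -37179 / 31985600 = -0.00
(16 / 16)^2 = 1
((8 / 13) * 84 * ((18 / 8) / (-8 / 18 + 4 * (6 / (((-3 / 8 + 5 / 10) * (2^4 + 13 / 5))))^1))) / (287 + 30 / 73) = 7698726 / 187926817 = 0.04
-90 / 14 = -45 / 7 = -6.43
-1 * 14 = -14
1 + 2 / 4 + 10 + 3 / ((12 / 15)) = 15.25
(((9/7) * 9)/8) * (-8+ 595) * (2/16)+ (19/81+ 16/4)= 4004971/36288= 110.37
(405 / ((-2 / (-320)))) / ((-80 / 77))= -62370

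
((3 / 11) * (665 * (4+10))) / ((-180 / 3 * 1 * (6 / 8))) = -1862 / 33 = -56.42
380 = 380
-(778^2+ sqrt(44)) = -605290.63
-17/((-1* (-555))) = -0.03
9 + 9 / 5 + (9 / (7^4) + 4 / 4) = 141704 / 12005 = 11.80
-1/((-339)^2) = -1/114921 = -0.00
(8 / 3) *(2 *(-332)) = -5312 / 3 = -1770.67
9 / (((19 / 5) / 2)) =90 / 19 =4.74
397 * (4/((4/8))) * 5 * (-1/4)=-3970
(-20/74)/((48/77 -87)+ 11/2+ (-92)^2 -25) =-1540/47624587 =-0.00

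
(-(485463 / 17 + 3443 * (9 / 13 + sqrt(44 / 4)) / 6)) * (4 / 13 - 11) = 478577 * sqrt(11) / 78 + 1778870709 / 5746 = 329933.67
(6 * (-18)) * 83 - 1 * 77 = -9041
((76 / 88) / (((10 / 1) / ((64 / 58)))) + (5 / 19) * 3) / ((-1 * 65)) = -26813 / 1969825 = -0.01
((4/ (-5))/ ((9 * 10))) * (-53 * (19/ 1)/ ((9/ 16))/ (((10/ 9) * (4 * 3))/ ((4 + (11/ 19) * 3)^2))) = 2518772/ 64125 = 39.28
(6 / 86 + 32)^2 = 1901641 / 1849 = 1028.47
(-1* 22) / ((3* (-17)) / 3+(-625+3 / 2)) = 44 / 1281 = 0.03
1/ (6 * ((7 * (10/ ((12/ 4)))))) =1/ 140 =0.01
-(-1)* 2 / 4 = 1 / 2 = 0.50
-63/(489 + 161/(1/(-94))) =63/14645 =0.00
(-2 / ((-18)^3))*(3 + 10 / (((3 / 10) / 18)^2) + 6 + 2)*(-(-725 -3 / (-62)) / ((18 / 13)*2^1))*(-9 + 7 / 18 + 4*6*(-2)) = -21441414265999 / 117153216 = -183020.28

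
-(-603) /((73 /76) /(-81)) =-3712068 /73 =-50850.25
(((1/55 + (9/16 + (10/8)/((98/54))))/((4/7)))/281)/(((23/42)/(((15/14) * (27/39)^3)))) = 359142579/69973711808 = 0.01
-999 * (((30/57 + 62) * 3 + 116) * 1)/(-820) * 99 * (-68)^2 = 659452879008/3895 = 169307542.75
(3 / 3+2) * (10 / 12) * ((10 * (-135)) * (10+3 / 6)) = -70875 / 2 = -35437.50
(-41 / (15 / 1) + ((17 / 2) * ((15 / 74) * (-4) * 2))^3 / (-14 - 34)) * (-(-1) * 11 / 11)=78753329 / 1519590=51.83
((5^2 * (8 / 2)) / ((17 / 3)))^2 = 90000 / 289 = 311.42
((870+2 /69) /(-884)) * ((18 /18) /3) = -0.33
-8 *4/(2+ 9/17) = -544/43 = -12.65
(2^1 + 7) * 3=27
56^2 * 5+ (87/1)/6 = 31389/2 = 15694.50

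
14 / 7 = 2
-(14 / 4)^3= -343 / 8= -42.88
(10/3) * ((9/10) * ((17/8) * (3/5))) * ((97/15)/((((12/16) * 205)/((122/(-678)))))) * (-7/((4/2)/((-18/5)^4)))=6159668004/361953125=17.02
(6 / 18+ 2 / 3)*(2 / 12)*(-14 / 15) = -7 / 45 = -0.16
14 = 14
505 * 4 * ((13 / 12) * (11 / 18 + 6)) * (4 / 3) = 1562470 / 81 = 19289.75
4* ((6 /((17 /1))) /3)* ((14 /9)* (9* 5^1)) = 560 /17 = 32.94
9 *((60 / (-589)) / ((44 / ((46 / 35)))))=-1242 / 45353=-0.03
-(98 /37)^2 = -9604 /1369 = -7.02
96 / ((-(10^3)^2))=-3 / 31250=-0.00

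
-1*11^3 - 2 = -1333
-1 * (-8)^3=512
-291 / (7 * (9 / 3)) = -97 / 7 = -13.86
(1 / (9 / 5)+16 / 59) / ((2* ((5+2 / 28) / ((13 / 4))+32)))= 39949 / 3243348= 0.01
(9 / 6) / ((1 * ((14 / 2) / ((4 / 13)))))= 6 / 91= 0.07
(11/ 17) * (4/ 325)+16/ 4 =22144/ 5525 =4.01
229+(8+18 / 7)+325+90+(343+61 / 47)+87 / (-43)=996.85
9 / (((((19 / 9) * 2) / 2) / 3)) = 243 / 19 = 12.79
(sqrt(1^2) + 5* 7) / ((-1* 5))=-36 / 5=-7.20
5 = 5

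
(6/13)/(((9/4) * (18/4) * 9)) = 16/3159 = 0.01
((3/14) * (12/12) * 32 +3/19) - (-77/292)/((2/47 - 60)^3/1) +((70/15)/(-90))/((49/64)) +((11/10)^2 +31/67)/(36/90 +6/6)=64003216735162502813/7860787024740279840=8.14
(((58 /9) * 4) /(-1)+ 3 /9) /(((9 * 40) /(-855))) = 4351 /72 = 60.43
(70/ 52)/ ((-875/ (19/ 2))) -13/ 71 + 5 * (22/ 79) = 8711329/ 7291700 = 1.19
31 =31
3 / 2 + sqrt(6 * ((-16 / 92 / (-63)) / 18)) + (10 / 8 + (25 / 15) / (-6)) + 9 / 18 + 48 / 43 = 2 * sqrt(483) / 1449 + 6329 / 1548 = 4.12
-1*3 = -3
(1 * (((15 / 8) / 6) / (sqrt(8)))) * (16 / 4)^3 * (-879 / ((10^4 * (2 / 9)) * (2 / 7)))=-55377 * sqrt(2) / 8000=-9.79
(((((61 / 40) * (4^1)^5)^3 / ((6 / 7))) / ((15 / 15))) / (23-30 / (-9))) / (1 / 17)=28322812657664 / 9875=2868132927.36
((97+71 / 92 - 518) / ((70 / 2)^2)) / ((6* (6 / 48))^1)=-263 / 575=-0.46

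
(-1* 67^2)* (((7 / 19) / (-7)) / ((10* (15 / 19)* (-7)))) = -4489 / 1050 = -4.28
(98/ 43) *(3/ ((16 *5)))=147/ 1720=0.09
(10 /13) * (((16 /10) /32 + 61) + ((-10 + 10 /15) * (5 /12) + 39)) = 17309 /234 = 73.97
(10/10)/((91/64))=0.70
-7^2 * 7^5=-823543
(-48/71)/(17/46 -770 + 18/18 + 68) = 736/762753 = 0.00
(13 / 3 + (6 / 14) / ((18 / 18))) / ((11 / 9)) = 300 / 77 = 3.90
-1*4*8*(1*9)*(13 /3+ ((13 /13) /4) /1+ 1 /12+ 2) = -1920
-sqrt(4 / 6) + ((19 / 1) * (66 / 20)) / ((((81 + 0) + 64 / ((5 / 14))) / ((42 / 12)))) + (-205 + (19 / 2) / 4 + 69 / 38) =-200.78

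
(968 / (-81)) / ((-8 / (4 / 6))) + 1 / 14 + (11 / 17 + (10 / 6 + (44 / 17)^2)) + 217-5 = 222.08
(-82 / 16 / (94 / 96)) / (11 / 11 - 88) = 0.06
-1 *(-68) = 68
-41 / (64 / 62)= -39.72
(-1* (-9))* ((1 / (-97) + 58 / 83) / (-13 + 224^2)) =723 / 5853077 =0.00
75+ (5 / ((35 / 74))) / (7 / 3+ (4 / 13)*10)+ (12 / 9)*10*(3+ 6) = 290901 / 1477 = 196.95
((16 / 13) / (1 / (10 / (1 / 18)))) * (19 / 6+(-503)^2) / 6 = 121445840 / 13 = 9341987.69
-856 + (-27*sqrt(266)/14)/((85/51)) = -856 - 81*sqrt(266)/70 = -874.87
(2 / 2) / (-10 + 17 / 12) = -12 / 103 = -0.12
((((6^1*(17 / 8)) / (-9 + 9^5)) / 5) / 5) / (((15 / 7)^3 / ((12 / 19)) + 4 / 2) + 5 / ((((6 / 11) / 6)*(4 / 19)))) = 0.00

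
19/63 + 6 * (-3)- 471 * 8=-238499/63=-3785.70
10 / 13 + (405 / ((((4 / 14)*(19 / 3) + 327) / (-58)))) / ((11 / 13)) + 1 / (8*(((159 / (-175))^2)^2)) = -84288672068404021 / 1009736836841304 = -83.48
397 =397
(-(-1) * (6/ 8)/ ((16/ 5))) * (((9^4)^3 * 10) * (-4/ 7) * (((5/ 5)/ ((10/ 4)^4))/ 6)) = -1613883065.61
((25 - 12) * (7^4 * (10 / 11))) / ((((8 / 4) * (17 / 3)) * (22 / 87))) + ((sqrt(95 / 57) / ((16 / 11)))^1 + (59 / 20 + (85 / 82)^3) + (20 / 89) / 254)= 11 * sqrt(15) / 48 + 634891587792779813 / 64097277103640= 9906.01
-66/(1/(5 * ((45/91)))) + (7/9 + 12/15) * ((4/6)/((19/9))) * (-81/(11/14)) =-20402766/95095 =-214.55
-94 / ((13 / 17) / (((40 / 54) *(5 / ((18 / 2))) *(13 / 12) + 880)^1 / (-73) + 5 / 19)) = 19062494060 / 13144599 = 1450.21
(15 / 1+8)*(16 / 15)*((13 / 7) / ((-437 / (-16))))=3328 / 1995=1.67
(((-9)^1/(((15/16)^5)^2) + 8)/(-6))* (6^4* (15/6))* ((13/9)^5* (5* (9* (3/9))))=871697204184837472/1868347265625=466560.59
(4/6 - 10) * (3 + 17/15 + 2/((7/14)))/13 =-3416/585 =-5.84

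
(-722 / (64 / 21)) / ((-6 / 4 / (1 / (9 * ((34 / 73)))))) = 184471 / 4896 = 37.68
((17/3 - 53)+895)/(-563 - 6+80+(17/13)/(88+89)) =-1950481/1125172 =-1.73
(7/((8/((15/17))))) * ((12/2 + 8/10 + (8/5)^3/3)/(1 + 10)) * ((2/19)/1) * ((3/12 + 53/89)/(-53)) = -3225817/3351900200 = -0.00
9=9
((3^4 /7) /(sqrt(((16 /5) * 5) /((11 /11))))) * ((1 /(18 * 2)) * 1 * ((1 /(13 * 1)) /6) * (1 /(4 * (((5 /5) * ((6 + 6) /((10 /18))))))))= 5 /419328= 0.00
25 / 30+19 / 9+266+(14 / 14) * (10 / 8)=9727 / 36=270.19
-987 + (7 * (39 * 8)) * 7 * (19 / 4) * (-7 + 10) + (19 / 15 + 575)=3261649 / 15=217443.27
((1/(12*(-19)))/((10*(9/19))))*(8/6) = -1/810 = -0.00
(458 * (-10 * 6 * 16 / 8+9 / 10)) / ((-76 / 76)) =272739 / 5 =54547.80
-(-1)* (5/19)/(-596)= -5/11324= -0.00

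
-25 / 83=-0.30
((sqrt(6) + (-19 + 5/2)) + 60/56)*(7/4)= -27 + 7*sqrt(6)/4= -22.71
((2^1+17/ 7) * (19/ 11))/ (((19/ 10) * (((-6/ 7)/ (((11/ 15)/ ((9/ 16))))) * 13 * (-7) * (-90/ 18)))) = -496/ 36855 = -0.01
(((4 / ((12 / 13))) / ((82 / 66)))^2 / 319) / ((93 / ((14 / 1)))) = 26026 / 4533657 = 0.01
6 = 6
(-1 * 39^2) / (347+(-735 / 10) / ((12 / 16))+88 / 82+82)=-4.58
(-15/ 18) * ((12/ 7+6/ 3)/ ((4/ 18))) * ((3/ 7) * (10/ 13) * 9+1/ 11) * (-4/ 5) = 34.07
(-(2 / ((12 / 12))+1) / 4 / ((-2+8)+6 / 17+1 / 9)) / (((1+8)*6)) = -17 / 7912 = -0.00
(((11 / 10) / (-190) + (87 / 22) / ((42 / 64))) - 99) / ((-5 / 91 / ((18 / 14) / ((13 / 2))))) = 122426523 / 365750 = 334.73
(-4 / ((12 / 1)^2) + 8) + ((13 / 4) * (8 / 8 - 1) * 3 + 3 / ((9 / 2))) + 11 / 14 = 2375 / 252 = 9.42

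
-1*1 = -1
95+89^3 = 705064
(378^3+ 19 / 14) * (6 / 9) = 756142147 / 21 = 36006768.90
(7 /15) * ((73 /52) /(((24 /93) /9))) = 47523 /2080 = 22.85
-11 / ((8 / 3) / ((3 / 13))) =-0.95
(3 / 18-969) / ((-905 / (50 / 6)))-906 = -2922683 / 3258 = -897.08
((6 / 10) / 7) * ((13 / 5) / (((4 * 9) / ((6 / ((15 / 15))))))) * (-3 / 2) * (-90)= 351 / 70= 5.01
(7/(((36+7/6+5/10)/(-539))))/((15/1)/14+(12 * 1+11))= -158466/38081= -4.16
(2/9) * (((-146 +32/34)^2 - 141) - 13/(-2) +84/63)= 36256025/7803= 4646.42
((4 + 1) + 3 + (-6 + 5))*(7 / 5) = 49 / 5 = 9.80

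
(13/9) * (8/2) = 52/9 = 5.78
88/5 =17.60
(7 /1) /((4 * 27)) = 7 /108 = 0.06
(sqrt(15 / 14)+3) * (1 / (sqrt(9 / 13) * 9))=sqrt(13) * (sqrt(210)+42) / 378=0.54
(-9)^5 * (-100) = 5904900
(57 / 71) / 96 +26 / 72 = 7555 / 20448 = 0.37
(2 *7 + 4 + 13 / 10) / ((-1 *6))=-193 / 60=-3.22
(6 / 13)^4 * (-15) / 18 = -1080 / 28561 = -0.04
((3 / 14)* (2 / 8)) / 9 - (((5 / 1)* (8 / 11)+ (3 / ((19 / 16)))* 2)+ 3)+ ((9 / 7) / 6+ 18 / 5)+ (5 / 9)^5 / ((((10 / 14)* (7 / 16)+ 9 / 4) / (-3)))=-374534472439 / 47225815560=-7.93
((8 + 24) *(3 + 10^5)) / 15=3200096 / 15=213339.73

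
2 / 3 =0.67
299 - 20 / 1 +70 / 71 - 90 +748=66597 / 71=937.99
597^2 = 356409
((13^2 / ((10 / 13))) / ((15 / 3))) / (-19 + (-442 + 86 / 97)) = -213109 / 2231550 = -0.10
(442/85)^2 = 676/25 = 27.04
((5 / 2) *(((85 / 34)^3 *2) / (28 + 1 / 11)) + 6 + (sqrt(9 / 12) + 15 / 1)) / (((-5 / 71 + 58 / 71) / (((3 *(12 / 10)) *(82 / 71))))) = 738 *sqrt(3) / 265 + 7230801 / 54590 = 137.28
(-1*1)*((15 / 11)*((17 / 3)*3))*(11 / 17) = -15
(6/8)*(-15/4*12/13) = -135/52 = -2.60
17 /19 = 0.89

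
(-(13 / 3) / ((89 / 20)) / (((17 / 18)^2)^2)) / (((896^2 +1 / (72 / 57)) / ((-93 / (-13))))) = -1562042880 / 143223202844507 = -0.00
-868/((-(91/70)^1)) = 8680/13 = 667.69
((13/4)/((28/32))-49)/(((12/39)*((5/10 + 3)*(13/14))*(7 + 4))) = -317/77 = -4.12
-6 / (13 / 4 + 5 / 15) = -72 / 43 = -1.67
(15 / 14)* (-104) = -780 / 7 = -111.43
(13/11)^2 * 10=1690/121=13.97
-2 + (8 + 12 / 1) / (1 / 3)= 58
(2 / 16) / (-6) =-1 / 48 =-0.02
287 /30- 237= -6823 /30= -227.43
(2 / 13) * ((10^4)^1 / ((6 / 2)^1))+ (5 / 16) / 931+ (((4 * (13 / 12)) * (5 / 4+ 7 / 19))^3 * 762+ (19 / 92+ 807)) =2548418484058907 / 9647156064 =264162.67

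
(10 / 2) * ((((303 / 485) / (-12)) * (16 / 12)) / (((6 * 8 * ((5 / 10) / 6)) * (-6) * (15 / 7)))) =707 / 104760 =0.01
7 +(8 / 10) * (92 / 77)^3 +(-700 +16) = -1542249453 / 2282665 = -675.64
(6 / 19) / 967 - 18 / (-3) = 110244 / 18373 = 6.00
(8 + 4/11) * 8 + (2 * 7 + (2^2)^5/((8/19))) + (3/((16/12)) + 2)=110755/44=2517.16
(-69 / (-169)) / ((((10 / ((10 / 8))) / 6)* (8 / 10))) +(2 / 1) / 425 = 445283 / 1149200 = 0.39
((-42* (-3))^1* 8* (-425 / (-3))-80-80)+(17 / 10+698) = 1433397 / 10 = 143339.70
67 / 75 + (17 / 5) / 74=5213 / 5550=0.94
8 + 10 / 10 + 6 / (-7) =57 / 7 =8.14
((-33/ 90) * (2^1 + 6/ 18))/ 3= -77/ 270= -0.29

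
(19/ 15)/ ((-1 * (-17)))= 19/ 255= 0.07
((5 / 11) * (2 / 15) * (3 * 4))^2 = 64 / 121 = 0.53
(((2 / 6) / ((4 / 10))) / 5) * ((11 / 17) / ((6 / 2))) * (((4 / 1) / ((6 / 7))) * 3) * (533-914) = -191.75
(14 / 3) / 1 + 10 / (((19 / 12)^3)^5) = 212997989065484767226 / 45543381089624394897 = 4.68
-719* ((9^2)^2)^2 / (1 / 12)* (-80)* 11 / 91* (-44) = -14380883252271360 / 91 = -158031684090894.07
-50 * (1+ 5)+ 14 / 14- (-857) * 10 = 8271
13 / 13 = 1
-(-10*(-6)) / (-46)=30 / 23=1.30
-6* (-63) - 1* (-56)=434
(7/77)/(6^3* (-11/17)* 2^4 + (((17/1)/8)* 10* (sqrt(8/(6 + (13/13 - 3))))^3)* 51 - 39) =438362/8942350791 + 417605* sqrt(2)/8942350791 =0.00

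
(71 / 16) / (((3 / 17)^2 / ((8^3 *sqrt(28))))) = 1313216 *sqrt(7) / 9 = 386049.22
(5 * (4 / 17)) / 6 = 10 / 51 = 0.20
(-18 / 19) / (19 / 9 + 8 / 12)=-162 / 475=-0.34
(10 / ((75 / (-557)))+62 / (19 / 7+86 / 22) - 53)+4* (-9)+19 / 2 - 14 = -26929 / 170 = -158.41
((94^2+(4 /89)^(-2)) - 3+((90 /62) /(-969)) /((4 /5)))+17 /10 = 7473511453 /801040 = 9329.76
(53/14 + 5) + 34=599/14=42.79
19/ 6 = 3.17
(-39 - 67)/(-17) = 106/17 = 6.24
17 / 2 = 8.50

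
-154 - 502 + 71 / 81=-53065 / 81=-655.12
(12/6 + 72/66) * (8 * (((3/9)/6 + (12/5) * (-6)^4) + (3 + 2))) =38133176/495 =77036.72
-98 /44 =-49 /22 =-2.23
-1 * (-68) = 68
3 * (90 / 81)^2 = 100 / 27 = 3.70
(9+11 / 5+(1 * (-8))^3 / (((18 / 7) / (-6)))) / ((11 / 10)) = 36176 / 33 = 1096.24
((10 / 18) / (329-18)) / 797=5 / 2230803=0.00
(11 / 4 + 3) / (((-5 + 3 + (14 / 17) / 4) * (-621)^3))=17 / 1270301454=0.00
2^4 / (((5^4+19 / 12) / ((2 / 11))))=384 / 82709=0.00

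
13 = 13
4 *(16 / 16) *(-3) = -12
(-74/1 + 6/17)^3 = -1962515008/4913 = -399453.49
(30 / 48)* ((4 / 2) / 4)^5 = 5 / 256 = 0.02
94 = 94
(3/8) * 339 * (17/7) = 17289/56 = 308.73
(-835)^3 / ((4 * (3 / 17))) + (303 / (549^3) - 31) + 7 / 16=-727851663907735171 / 882502128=-824759103.48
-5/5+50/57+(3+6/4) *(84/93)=6965/1767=3.94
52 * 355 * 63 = 1162980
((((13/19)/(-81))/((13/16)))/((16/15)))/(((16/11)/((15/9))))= -275/24624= -0.01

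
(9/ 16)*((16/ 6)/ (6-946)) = -3/ 1880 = -0.00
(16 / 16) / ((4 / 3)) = 3 / 4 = 0.75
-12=-12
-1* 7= -7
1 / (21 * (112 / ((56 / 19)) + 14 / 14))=1 / 819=0.00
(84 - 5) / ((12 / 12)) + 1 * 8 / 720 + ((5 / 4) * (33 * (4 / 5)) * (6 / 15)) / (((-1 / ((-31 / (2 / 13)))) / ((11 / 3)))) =176969 / 18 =9831.61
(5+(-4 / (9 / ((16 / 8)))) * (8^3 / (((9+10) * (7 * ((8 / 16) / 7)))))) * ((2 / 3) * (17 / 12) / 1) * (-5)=623645 / 3078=202.61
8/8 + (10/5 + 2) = 5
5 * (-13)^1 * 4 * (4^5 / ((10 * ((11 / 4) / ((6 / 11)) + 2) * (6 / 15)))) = -122880 / 13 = -9452.31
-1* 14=-14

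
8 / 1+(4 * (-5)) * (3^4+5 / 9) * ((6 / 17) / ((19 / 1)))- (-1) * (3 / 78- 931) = -24016453 / 25194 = -953.26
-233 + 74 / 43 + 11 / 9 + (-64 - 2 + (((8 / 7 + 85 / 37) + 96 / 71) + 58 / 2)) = -262.26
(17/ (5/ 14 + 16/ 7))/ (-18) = -119/ 333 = -0.36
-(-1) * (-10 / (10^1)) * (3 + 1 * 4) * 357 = -2499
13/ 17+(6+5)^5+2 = 2737914/ 17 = 161053.76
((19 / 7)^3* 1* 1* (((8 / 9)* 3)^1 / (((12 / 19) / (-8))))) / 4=-521284 / 3087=-168.86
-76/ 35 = -2.17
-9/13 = -0.69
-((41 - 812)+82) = 689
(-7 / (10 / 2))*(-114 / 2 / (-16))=-399 / 80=-4.99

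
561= 561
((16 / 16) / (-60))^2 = 1 / 3600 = 0.00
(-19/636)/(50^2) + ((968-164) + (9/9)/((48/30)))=1279353731/1590000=804.62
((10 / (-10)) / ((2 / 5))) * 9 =-45 / 2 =-22.50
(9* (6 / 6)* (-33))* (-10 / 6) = 495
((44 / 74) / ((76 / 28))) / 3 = 154 / 2109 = 0.07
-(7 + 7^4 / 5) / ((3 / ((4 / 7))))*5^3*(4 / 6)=-23200 / 3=-7733.33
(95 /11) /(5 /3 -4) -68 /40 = -4159 /770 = -5.40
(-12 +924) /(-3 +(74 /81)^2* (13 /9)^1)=-53852688 /105959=-508.24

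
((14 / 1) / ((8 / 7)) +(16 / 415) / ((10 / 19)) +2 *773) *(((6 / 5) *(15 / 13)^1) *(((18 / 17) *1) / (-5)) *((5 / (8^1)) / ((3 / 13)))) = -349220241 / 282200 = -1237.49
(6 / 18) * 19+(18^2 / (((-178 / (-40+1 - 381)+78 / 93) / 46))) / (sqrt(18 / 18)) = 291231281 / 24657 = 11811.30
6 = 6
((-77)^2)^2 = 35153041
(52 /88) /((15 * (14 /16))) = 52 /1155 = 0.05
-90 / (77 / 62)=-5580 / 77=-72.47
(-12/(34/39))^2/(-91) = -4212/2023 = -2.08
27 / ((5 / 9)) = 243 / 5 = 48.60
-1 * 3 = -3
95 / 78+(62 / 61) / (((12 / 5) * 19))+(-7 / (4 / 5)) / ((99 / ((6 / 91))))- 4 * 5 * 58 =-29546205 / 25498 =-1158.77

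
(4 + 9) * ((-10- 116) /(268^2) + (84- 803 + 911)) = 89635533 /35912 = 2495.98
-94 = -94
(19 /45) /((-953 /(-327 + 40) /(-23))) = -125419 /42885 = -2.92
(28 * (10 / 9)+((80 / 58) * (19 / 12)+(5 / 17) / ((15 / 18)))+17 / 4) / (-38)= -672613 / 674424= -1.00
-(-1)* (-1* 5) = -5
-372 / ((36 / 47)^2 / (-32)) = 547832 / 27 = 20290.07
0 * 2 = 0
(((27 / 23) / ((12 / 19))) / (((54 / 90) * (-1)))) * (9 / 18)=-285 / 184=-1.55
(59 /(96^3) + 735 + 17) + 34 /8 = 669081659 /884736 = 756.25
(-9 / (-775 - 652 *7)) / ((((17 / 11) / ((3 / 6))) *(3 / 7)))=231 / 181526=0.00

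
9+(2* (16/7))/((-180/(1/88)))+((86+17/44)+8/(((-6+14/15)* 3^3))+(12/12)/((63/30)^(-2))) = 32831123/329175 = 99.74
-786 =-786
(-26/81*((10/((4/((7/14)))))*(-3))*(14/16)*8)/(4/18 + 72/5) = 325/564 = 0.58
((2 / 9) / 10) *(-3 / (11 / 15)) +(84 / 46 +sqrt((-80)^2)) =20679 / 253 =81.74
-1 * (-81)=81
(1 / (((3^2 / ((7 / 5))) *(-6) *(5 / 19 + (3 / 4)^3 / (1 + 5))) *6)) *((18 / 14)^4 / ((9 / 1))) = -0.00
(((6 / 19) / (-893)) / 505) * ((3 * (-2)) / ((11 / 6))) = 216 / 94251685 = 0.00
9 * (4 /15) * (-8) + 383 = 1819 /5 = 363.80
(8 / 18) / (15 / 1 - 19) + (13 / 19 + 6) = 1124 / 171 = 6.57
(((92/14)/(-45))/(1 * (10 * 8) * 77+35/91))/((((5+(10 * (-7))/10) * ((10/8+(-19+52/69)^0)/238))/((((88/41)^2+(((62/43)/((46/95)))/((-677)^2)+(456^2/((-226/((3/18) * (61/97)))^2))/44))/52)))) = 31552759657970541048416/284015960229763767943719045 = 0.00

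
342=342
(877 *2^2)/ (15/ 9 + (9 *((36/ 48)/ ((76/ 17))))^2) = 972585984/ 1094123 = 888.92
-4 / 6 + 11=10.33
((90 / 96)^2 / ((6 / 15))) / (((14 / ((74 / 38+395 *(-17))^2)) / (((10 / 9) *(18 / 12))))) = 1906463941875 / 161728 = 11788088.28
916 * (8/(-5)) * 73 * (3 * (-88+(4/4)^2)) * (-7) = -977342688/5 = -195468537.60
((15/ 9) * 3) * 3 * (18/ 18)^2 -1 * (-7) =22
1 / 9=0.11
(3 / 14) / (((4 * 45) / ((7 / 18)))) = 1 / 2160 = 0.00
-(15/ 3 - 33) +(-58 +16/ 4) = -26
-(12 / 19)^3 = -1728 / 6859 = -0.25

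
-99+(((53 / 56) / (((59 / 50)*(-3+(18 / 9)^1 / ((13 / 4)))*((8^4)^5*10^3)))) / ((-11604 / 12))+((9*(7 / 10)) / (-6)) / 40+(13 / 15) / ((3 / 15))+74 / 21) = -1041059731105031289756446618251 / 11418996672565258874571980800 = -91.17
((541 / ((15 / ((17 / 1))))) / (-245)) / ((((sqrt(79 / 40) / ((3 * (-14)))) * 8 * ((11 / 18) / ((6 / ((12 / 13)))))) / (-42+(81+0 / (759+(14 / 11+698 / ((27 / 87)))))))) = 41965911 * sqrt(790) / 304150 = 3878.13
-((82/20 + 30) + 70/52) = -2304/65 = -35.45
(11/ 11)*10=10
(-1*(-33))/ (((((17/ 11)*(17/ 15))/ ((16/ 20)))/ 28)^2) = 450793728/ 83521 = 5397.37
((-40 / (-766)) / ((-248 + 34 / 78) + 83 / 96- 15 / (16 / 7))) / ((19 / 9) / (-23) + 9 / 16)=-9185280 / 20969449543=-0.00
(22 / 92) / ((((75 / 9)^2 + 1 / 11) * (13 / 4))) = 0.00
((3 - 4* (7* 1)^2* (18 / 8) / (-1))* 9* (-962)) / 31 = -3844152 / 31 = -124004.90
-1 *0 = 0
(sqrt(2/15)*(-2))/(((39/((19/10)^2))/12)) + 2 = 2 - 722*sqrt(30)/4875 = 1.19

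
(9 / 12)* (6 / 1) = 9 / 2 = 4.50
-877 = -877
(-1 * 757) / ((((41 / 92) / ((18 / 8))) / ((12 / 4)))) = -11465.78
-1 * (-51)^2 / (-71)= 2601 / 71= 36.63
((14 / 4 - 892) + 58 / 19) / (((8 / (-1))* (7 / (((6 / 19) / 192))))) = 33647 / 1293824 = 0.03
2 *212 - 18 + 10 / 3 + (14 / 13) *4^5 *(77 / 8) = 429916 / 39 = 11023.49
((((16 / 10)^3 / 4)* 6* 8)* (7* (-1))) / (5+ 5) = -21504 / 625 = -34.41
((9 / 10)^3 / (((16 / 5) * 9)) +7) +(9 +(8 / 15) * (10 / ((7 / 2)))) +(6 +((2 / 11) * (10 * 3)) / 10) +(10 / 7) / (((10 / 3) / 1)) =18127511 / 739200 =24.52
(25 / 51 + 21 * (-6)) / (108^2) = -6401 / 594864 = -0.01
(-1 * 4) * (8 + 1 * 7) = -60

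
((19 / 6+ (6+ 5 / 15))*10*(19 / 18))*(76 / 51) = 68590 / 459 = 149.43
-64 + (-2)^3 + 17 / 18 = -71.06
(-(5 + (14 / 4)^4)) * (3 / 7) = -7443 / 112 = -66.46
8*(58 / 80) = 29 / 5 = 5.80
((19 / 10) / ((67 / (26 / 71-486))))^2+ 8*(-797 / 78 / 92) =3831729111115 / 20298256953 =188.77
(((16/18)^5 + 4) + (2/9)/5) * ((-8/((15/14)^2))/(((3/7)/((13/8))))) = -24220253512/199290375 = -121.53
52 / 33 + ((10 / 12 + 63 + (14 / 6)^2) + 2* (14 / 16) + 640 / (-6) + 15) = -7549 / 396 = -19.06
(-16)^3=-4096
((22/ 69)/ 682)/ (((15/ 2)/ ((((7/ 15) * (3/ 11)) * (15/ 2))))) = 7/ 117645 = 0.00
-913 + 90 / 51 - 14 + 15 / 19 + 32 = -288260 / 323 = -892.45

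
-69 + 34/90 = -3088/45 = -68.62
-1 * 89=-89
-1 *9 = -9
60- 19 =41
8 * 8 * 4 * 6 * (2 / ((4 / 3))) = 2304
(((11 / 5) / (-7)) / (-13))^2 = 121 / 207025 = 0.00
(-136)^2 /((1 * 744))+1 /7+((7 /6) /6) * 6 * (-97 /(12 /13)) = -1524811 /15624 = -97.59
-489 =-489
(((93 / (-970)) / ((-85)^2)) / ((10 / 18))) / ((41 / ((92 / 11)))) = -38502 / 7901801875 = -0.00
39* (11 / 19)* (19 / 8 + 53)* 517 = 98254299 / 152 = 646409.86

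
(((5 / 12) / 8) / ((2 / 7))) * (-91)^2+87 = 306539 / 192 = 1596.56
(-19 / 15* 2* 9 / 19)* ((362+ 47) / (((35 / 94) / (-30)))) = 1384056 / 35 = 39544.46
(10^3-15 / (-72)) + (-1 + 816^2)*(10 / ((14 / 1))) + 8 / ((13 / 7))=1040927663 / 2184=476615.23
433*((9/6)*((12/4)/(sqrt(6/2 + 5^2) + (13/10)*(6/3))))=-28145/118 + 10825*sqrt(7)/59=246.91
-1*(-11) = 11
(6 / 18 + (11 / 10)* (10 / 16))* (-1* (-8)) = 49 / 6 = 8.17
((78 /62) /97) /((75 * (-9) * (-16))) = 13 /10825200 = 0.00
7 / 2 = 3.50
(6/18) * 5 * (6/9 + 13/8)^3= 831875/41472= 20.06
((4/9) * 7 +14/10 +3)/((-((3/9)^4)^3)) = -19958562/5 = -3991712.40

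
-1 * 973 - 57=-1030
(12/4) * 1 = 3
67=67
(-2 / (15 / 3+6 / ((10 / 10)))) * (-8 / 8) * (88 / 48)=1 / 3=0.33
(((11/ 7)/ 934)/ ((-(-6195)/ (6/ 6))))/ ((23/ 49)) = 11/ 19011570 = 0.00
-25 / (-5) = 5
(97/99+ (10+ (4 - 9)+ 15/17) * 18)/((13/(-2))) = -359698/21879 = -16.44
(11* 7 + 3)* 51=4080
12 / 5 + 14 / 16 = 131 / 40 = 3.28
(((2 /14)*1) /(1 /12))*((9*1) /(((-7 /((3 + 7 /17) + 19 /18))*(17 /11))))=-90222 /14161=-6.37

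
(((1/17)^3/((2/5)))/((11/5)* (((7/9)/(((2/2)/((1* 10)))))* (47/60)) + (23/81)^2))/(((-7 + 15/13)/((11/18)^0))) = -2132325/330338977316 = -0.00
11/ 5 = 2.20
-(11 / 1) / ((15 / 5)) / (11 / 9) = -3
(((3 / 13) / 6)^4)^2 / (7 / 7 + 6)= 1 / 1461789452032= 0.00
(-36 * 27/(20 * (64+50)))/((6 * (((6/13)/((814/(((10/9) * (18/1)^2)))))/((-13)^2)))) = -894179/15200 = -58.83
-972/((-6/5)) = 810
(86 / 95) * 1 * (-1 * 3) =-258 / 95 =-2.72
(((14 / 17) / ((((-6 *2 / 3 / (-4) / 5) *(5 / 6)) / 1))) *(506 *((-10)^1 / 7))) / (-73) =60720 / 1241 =48.93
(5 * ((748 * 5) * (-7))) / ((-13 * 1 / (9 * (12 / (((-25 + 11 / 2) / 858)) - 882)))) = -1661121000 / 13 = -127778538.46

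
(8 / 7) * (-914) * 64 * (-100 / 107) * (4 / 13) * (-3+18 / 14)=-2246246400 / 68159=-32955.98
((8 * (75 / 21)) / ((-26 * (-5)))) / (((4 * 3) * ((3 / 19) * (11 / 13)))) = 95 / 693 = 0.14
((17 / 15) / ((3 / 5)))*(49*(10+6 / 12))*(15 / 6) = 29155 / 12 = 2429.58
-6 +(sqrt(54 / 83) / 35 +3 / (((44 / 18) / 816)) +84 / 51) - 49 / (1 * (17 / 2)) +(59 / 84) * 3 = 3 * sqrt(498) / 2905 +5201673 / 5236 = 993.47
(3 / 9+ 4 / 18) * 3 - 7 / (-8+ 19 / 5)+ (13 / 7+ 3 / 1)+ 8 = 340 / 21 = 16.19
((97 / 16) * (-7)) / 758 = -679 / 12128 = -0.06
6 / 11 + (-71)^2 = 55457 / 11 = 5041.55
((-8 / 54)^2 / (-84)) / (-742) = 2 / 5679639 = 0.00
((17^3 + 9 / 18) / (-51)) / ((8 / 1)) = -9827 / 816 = -12.04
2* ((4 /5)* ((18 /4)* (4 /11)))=144 /55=2.62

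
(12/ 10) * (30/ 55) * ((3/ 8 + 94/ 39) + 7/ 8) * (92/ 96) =13133/ 5720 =2.30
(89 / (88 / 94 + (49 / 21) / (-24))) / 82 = 150588 / 116399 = 1.29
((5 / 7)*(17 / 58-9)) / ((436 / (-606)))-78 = -6138549 / 88508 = -69.36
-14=-14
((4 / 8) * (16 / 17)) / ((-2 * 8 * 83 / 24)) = -12 / 1411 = -0.01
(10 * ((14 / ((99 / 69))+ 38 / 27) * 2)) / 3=66320 / 891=74.43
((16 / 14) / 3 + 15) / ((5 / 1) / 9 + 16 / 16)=969 / 98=9.89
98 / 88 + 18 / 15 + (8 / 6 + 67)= 46627 / 660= 70.65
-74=-74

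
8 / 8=1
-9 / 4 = -2.25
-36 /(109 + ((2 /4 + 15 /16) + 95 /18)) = -0.31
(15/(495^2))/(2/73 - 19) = -73/22623975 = -0.00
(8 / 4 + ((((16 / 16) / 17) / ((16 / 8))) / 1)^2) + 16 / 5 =30061 / 5780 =5.20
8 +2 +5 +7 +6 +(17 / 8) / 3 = 689 / 24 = 28.71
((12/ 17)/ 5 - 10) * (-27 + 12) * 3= 7542/ 17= 443.65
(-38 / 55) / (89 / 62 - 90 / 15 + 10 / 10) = 2356 / 12155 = 0.19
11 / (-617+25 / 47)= -47 / 2634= -0.02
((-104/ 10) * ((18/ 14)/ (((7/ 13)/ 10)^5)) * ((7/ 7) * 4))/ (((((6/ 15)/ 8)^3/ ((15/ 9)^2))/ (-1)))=2625740771277.27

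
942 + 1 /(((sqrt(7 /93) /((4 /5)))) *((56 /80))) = 8 *sqrt(651) /49 + 942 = 946.17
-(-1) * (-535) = -535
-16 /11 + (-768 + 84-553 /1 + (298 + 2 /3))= -31013 /33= -939.79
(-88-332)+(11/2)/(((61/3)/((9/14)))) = -717063/1708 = -419.83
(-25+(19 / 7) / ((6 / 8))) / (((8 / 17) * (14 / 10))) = -38165 / 1176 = -32.45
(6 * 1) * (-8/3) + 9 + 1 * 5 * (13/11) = -12/11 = -1.09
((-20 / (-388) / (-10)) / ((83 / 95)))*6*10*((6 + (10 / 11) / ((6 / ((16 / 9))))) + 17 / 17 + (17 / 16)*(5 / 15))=-17207825 / 6376392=-2.70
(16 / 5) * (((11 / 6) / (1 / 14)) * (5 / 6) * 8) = 4928 / 9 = 547.56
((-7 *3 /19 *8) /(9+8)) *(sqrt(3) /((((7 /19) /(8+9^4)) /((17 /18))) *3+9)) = -367864 *sqrt(3) /6365487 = -0.10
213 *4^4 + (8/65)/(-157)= 556458232/10205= 54528.00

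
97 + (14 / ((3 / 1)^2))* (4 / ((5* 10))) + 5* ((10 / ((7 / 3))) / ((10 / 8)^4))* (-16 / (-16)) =33359 / 315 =105.90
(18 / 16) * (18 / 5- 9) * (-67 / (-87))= -5427 / 1160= -4.68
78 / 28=2.79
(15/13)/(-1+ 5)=15/52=0.29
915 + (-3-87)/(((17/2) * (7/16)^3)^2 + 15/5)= 209284547235/235327153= 889.33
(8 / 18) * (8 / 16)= 2 / 9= 0.22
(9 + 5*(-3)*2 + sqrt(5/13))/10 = -21/10 + sqrt(65)/130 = -2.04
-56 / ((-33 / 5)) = 280 / 33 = 8.48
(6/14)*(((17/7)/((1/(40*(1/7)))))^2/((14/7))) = 41.27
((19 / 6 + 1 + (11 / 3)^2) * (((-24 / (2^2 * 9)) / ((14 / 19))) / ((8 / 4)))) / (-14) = 6023 / 10584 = 0.57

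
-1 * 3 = -3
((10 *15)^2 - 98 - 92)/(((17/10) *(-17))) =-223100/289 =-771.97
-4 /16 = -0.25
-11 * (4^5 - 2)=-11242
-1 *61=-61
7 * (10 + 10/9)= 700/9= 77.78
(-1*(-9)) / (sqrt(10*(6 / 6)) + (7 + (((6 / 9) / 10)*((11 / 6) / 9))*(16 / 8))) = 0.88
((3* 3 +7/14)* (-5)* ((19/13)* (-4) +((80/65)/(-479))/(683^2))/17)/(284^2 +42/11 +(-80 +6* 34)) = 4436564630685/21940992039008861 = 0.00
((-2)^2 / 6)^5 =32 / 243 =0.13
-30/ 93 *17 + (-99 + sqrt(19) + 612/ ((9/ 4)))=sqrt(19) + 5193/ 31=171.88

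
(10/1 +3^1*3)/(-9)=-19/9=-2.11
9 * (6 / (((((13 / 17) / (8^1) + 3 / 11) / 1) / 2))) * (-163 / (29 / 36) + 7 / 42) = -947300112 / 15979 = -59284.07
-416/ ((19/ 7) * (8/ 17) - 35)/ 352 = 1547/ 44143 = 0.04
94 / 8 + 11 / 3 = 185 / 12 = 15.42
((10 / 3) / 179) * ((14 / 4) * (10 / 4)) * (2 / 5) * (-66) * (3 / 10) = -231 / 179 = -1.29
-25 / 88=-0.28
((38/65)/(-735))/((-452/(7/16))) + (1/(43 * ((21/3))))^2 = 3771517/319422885600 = 0.00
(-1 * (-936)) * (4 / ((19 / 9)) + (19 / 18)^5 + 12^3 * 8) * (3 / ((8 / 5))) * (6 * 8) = 32267393790905 / 27702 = 1164803761.13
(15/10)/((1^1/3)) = 9/2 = 4.50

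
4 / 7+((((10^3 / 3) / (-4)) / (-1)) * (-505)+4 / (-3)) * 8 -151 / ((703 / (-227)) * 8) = -39762152471 / 118104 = -336670.67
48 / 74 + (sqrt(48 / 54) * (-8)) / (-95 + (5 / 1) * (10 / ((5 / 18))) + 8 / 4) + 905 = 33509 / 37 - 16 * sqrt(2) / 261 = 905.56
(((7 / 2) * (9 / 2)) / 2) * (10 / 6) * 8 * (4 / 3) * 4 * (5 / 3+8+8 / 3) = 20720 / 3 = 6906.67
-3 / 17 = -0.18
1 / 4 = 0.25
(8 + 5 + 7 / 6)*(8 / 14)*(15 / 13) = 850 / 91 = 9.34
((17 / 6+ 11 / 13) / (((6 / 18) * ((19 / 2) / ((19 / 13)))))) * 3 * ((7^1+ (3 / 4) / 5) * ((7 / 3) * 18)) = 198891 / 130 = 1529.93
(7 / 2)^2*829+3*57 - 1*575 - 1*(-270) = 40085 / 4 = 10021.25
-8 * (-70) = 560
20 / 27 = 0.74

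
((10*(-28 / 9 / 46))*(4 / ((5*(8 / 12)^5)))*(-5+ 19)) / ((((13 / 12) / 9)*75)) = -47628 / 7475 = -6.37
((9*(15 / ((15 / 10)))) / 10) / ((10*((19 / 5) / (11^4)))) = 131769 / 38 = 3467.61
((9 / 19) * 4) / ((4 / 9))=4.26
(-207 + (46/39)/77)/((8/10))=-3107875/12012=-258.73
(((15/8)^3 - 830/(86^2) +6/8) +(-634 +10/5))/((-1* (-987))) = -591462665/934381056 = -0.63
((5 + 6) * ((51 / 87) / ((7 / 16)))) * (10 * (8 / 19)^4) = 122552320 / 26455163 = 4.63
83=83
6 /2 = 3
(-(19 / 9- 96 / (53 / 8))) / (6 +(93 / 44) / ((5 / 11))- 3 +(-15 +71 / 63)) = -826700 / 415573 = -1.99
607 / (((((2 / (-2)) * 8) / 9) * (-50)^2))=-5463 / 20000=-0.27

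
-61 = -61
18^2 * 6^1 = 1944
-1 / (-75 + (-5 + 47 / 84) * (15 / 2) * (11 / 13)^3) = 123032 / 11709715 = 0.01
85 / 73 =1.16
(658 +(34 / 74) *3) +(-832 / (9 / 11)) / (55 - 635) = 31922741 / 48285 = 661.13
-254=-254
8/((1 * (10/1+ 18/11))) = 11/16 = 0.69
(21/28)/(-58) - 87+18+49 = -4643/232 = -20.01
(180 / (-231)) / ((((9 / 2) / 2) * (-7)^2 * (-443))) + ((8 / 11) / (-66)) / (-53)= 654436 / 2923346811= 0.00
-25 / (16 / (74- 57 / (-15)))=-1945 / 16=-121.56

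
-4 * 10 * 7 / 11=-25.45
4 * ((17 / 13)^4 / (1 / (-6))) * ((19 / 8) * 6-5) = -18541662 / 28561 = -649.20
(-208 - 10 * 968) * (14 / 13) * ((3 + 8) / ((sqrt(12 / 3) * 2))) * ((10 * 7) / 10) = -2664816 / 13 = -204985.85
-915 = -915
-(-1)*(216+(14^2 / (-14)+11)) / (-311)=-213 / 311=-0.68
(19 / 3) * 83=1577 / 3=525.67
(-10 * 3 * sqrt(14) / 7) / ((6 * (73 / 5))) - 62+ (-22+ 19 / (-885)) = -74359 / 885 - 25 * sqrt(14) / 511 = -84.20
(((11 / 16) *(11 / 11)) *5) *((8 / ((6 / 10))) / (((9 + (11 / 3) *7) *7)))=275 / 1456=0.19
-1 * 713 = -713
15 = 15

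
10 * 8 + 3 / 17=1363 / 17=80.18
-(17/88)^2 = -289/7744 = -0.04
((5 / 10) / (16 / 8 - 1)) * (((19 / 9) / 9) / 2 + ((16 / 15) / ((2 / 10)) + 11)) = 2665 / 324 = 8.23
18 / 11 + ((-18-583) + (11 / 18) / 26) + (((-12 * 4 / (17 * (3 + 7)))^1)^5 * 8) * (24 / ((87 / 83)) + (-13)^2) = -602.10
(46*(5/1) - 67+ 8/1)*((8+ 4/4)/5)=1539/5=307.80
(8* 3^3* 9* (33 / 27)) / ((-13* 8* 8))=-297 / 104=-2.86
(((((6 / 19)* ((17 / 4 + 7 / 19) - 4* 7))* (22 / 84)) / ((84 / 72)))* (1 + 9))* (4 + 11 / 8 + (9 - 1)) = -221.70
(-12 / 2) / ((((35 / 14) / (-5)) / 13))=156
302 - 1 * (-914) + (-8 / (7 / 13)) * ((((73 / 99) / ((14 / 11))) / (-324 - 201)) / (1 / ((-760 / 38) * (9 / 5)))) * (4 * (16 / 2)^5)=-1958915648 / 25725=-76148.32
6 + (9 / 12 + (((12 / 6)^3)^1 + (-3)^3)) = -49 / 4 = -12.25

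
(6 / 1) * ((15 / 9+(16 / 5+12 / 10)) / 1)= 182 / 5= 36.40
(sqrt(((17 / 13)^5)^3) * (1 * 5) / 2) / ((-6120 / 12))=-24137569 * sqrt(221) / 9788768652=-0.04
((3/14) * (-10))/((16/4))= -15/28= -0.54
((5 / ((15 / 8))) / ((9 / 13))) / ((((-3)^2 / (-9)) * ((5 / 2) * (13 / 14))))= -1.66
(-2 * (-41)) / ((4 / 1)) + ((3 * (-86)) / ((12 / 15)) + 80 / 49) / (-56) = 143949 / 5488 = 26.23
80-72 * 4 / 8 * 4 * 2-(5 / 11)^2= -25193 / 121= -208.21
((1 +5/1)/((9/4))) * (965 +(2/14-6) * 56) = 5096/3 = 1698.67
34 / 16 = 17 / 8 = 2.12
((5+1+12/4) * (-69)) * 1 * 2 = -1242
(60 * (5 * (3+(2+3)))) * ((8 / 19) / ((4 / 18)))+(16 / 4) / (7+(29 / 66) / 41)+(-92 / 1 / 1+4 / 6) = 4456.61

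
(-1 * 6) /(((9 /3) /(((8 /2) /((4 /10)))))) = -20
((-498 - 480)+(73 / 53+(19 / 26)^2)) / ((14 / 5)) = -174856515 / 501592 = -348.60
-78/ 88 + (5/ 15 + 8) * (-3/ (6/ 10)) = -5617/ 132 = -42.55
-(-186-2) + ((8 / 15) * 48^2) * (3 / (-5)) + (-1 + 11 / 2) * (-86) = -936.28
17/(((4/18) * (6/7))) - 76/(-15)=5659/60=94.32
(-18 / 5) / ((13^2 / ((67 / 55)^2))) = -80802 / 2556125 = -0.03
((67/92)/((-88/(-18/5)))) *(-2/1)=-603/10120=-0.06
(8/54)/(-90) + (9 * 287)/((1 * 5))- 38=581497/1215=478.60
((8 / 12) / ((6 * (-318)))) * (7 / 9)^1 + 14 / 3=120197 / 25758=4.67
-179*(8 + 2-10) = 0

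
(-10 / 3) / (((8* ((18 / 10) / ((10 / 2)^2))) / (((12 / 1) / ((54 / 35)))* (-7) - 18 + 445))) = -2095625 / 972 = -2155.99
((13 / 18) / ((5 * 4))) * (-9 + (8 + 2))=13 / 360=0.04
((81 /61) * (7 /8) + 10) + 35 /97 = 545439 /47336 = 11.52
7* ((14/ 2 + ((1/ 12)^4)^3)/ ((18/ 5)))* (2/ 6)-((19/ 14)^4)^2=-19348776834761606775709/ 2775575418131158401024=-6.97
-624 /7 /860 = -156 /1505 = -0.10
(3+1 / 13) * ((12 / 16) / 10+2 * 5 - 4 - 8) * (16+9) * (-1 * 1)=1925 / 13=148.08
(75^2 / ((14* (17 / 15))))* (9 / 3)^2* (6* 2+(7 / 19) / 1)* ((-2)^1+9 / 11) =-2319890625 / 49742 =-46638.47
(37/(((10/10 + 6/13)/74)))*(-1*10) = -18733.68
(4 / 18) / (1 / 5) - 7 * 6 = -368 / 9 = -40.89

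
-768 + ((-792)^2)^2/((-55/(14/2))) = -250383720192/5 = -50076744038.40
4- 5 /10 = 7 /2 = 3.50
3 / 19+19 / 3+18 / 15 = 2192 / 285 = 7.69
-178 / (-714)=89 / 357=0.25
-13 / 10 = -1.30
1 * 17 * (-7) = -119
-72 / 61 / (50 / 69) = -2484 / 1525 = -1.63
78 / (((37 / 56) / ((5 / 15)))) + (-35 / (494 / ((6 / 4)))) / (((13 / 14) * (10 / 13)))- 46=-248487 / 36556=-6.80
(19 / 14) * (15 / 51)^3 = 2375 / 68782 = 0.03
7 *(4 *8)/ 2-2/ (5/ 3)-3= 539/ 5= 107.80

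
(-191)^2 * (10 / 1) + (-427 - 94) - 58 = 364231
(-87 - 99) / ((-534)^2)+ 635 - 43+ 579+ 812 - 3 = 94101449 / 47526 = 1980.00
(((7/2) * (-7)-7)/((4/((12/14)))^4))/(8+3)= -729/120736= -0.01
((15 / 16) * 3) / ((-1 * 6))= -15 / 32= -0.47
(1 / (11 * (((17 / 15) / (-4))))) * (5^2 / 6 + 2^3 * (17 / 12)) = -930 / 187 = -4.97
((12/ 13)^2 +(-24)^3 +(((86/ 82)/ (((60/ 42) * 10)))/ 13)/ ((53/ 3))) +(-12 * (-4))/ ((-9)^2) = -13705614819047/ 991539900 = -13822.56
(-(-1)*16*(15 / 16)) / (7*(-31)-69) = -15 / 286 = -0.05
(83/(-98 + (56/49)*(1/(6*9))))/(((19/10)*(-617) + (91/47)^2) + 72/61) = 224873145/309885065489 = 0.00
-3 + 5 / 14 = -37 / 14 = -2.64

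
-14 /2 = -7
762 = 762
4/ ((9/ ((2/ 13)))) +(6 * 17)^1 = 11942/ 117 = 102.07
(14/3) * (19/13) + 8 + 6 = 812/39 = 20.82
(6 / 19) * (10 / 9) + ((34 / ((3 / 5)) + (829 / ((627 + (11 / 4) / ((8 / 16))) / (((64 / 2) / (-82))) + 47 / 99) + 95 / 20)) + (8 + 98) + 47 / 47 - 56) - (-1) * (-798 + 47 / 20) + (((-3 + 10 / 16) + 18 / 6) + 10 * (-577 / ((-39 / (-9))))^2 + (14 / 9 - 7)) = 1047957157299464821 / 5933694110760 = 176611.25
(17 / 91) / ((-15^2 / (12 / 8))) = -17 / 13650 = -0.00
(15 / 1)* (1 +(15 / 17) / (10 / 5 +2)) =18.31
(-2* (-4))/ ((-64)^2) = 1/ 512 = 0.00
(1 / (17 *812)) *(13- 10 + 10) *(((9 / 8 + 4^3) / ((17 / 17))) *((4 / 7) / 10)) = 6773 / 1932560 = 0.00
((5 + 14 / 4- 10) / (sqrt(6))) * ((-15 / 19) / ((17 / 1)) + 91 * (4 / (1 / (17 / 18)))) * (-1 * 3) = 999227 * sqrt(6) / 3876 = 631.47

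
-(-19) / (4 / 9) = 171 / 4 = 42.75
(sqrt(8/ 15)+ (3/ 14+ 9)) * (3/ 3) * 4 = 8 * sqrt(30)/ 15+ 258/ 7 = 39.78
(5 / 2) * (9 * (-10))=-225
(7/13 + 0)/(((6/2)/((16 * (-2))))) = -224/39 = -5.74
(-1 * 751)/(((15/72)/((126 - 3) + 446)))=-10255656/5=-2051131.20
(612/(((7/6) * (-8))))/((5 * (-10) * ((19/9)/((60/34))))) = 729/665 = 1.10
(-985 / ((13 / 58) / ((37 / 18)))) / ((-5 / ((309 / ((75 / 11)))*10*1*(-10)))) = -957978692 / 117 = -8187852.07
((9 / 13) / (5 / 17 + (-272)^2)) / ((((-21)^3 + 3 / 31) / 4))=-1581 / 391170055796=-0.00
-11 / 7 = -1.57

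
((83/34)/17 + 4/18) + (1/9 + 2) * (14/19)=9995/5202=1.92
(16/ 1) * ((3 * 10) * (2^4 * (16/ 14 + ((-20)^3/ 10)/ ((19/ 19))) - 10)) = -42980160/ 7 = -6140022.86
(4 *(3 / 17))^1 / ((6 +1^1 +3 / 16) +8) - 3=-4067 / 1377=-2.95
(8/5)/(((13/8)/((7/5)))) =448/325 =1.38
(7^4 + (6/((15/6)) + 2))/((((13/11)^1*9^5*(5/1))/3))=44099/2132325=0.02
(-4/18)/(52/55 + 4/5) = -55/432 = -0.13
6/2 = 3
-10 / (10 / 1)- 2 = -3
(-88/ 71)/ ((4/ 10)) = -220/ 71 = -3.10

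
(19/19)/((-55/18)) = -18/55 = -0.33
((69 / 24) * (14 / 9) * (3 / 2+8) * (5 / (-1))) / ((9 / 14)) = -107065 / 324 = -330.45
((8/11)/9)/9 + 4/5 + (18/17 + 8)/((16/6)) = 4.21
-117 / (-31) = 117 / 31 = 3.77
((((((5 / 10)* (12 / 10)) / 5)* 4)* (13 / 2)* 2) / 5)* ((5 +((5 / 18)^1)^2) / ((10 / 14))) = 29939 / 3375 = 8.87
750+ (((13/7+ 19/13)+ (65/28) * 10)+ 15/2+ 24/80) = 713743/910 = 784.33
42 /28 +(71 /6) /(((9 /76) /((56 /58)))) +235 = 521447 /1566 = 332.98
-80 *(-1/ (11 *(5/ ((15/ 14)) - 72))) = -120/ 1111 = -0.11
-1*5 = -5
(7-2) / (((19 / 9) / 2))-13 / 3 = 23 / 57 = 0.40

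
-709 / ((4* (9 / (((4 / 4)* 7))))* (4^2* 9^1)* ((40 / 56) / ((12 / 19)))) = -0.85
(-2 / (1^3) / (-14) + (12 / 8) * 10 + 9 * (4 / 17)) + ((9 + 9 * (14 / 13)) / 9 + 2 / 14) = 30136 / 1547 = 19.48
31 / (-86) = -31 / 86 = -0.36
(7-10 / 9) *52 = 2756 / 9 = 306.22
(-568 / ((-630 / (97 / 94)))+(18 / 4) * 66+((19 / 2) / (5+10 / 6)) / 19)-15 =6703831 / 23688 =283.01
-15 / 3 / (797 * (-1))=5 / 797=0.01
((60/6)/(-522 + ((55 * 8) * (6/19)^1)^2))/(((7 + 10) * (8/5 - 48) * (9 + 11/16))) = -3610/51818218857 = -0.00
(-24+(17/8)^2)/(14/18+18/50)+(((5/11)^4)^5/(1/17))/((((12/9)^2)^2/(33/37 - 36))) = -6984013621142291206393111275/407826428928077338057719808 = -17.12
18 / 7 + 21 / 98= 39 / 14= 2.79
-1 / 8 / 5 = -1 / 40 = -0.02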